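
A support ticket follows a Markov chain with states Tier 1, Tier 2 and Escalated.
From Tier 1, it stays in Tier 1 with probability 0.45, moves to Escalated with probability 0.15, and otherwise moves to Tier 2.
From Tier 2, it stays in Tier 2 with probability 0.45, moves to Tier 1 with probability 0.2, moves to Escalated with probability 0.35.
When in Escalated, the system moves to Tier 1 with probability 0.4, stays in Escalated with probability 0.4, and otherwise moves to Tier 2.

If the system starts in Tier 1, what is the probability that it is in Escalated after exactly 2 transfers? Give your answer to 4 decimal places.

0.2675

Sum over the intermediate state after 1 transfer:
P = P(Tier 1→Tier 1)·P(Tier 1→Escalated) + P(Tier 1→Tier 2)·P(Tier 2→Escalated) + P(Tier 1→Escalated)·P(Escalated→Escalated)
  = 0.45×0.15 + 0.4×0.35 + 0.15×0.4
  = 0.0675 + 0.1400 + 0.0600 = 0.2675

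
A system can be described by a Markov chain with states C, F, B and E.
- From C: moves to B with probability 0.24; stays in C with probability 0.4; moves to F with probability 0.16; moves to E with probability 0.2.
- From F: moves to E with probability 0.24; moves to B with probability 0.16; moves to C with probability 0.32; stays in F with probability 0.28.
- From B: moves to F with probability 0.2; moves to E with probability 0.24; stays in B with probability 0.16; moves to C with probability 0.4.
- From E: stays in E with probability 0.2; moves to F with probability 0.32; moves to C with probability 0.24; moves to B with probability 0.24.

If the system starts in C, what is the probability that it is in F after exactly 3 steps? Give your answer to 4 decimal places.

0.2294

Propagate the distribution vector 3 steps from C.
After 0 steps: (1.0000, 0.0000, 0.0000, 0.0000)
After 1 step: (0.4000, 0.1600, 0.2400, 0.2000)
After 2 steps: (0.3552, 0.2208, 0.2080, 0.2160)
After 3 steps: (0.3478, 0.2294, 0.2057, 0.2172)
P(in F after 3 steps) = 0.2294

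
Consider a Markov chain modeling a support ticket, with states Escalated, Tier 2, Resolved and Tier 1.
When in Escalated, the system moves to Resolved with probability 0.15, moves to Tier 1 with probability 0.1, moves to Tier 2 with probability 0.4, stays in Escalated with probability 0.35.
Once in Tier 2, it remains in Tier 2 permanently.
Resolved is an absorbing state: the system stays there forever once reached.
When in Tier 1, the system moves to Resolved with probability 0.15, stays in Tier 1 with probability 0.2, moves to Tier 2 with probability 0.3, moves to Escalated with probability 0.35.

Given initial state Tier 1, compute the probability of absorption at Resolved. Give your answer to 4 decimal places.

Let h(s) be the probability of absorption at Resolved starting from transient state s. Then h(Resolved) = 1 and h(Tier 2) = 0. By first-step analysis:
h(Escalated) = 0.35·h(Escalated) + 0.4·0 + 0.15·1 + 0.1·h(Tier 1)
h(Tier 1) = 0.35·h(Escalated) + 0.3·0 + 0.15·1 + 0.2·h(Tier 1)
Solving: h(Escalated) = 0.2784, h(Tier 1) = 0.3093.
Starting from Tier 1, the probability is 0.3093.

0.3093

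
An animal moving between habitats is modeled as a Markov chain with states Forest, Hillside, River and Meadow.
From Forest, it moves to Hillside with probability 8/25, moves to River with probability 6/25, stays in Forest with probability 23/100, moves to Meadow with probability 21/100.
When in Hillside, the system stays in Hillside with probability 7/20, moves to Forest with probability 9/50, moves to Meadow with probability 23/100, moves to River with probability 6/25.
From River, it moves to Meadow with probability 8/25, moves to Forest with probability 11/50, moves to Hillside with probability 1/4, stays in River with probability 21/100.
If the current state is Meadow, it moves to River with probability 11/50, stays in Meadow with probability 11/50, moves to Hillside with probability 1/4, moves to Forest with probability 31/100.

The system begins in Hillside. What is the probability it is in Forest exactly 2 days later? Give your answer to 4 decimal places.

Propagate the distribution vector 2 days from Hillside.
After 0 days: (0.0000, 1.0000, 0.0000, 0.0000)
After 1 day: (0.1800, 0.3500, 0.2400, 0.2300)
After 2 days: (0.2285, 0.2976, 0.2282, 0.2457)
P(in Forest after 2 days) = 0.2285

0.2285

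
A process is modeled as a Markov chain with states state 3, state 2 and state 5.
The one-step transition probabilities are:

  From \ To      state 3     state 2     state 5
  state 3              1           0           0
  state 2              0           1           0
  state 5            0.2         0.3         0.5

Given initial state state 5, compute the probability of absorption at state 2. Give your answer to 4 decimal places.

0.6000

Let h(s) be the probability of absorption at state 2 starting from transient state s. Then h(state 2) = 1 and h(state 3) = 0. By first-step analysis:
h(state 5) = 0.2·0 + 0.3·1 + 0.5·h(state 5)
Solving: h(state 5) = 0.6000.
Starting from state 5, the probability is 0.6000.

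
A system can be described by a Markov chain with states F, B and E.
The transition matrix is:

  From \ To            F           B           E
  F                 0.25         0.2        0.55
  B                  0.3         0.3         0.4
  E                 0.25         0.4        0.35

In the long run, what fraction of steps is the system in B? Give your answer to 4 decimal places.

0.3153

Let the stationary distribution be π with π = πP and π_1 + π_2 + π_3 = 1.
π_1 = 0.25·π_1 + 0.3·π_2 + 0.25·π_3
π_2 = 0.2·π_1 + 0.3·π_2 + 0.4·π_3
Solving with the normalization constraint gives π = (0.2658, 0.3153, 0.4189).
So the stationary probability of B is 0.3153.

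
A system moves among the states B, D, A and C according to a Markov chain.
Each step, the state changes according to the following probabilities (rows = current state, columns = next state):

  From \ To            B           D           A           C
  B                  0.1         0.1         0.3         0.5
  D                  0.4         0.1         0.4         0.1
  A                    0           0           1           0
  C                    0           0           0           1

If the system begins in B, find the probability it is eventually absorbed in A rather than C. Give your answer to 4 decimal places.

0.4026

Let h(s) be the probability of absorption at A starting from transient state s. Then h(A) = 1 and h(C) = 0. By first-step analysis:
h(B) = 0.1·h(B) + 0.1·h(D) + 0.3·1 + 0.5·0
h(D) = 0.4·h(B) + 0.1·h(D) + 0.4·1 + 0.1·0
Solving: h(B) = 0.4026, h(D) = 0.6234.
Starting from B, the probability is 0.4026.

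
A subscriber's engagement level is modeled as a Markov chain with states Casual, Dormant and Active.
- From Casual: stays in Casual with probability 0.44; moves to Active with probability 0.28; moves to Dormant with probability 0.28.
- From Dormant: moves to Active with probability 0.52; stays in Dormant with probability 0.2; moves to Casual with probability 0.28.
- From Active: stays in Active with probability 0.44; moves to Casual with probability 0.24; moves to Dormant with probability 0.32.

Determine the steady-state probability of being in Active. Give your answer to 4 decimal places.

Let the stationary distribution be π with π = πP and π_1 + π_2 + π_3 = 1.
π_1 = 0.44·π_1 + 0.28·π_2 + 0.24·π_3
π_2 = 0.28·π_1 + 0.2·π_2 + 0.32·π_3
Solving with the normalization constraint gives π = (0.3137, 0.2745, 0.4118).
So the stationary probability of Active is 0.4118.

0.4118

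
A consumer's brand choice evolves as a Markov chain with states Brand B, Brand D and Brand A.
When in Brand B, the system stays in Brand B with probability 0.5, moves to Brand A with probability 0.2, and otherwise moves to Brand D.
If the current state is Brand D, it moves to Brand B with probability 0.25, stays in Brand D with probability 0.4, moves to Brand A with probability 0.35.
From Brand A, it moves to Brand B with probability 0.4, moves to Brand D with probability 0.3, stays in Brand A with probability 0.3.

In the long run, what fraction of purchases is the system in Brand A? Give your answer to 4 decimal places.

0.2778

Let the stationary distribution be π with π = πP and π_1 + π_2 + π_3 = 1.
π_1 = 0.5·π_1 + 0.25·π_2 + 0.4·π_3
π_2 = 0.3·π_1 + 0.4·π_2 + 0.3·π_3
Solving with the normalization constraint gives π = (0.3889, 0.3333, 0.2778).
So the stationary probability of Brand A is 0.2778.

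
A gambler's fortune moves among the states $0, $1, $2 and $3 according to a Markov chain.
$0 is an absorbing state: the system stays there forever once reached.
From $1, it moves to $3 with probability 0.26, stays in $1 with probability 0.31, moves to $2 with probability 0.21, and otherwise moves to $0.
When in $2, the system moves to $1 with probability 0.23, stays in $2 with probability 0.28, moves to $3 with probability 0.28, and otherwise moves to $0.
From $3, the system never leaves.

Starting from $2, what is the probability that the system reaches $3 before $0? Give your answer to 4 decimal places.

Let h(s) be the probability of absorption at $3 starting from transient state s. Then h($3) = 1 and h($0) = 0. By first-step analysis:
h($1) = 0.22·0 + 0.31·h($1) + 0.21·h($2) + 0.26·1
h($2) = 0.21·0 + 0.23·h($1) + 0.28·h($2) + 0.28·1
Solving: h($1) = 0.5485, h($2) = 0.5641.
Starting from $2, the probability is 0.5641.

0.5641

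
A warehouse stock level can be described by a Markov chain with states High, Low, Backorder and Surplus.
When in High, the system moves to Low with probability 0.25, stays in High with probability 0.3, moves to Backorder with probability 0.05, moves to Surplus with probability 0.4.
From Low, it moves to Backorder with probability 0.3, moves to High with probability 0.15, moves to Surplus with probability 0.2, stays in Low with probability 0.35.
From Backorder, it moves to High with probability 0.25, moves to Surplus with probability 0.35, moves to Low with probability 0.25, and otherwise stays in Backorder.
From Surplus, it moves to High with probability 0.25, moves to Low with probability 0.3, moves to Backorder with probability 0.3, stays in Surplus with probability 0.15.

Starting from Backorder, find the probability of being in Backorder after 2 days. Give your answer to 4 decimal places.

Propagate the distribution vector 2 days from Backorder.
After 0 days: (0.0000, 0.0000, 1.0000, 0.0000)
After 1 day: (0.2500, 0.2500, 0.1500, 0.3500)
After 2 days: (0.2375, 0.2925, 0.2150, 0.2550)
P(in Backorder after 2 days) = 0.2150

0.2150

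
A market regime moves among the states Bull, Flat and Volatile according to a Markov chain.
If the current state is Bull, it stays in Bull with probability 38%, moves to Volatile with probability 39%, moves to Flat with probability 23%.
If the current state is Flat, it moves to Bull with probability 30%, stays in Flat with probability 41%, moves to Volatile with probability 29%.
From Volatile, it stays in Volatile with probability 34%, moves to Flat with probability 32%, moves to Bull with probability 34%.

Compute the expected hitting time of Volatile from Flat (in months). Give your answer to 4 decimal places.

3.0997

Let t(s) be the expected number of months to first reach Volatile from state s, with t(Volatile) = 0. Conditioning on the first month:
t(Bull) = 1 + 0.38·t(Bull) + 0.23·t(Flat)
t(Flat) = 1 + 0.3·t(Bull) + 0.41·t(Flat)
Solving: t(Bull) = 2.7628, t(Flat) = 3.0997.
Expected months from Flat to Volatile: 3.0997.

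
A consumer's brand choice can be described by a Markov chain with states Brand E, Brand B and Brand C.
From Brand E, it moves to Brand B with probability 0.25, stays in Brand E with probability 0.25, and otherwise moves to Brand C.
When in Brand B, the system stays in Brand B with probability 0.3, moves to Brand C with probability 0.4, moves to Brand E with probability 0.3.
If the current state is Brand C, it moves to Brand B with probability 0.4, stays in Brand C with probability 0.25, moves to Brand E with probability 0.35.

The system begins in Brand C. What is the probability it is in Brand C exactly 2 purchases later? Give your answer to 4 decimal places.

0.3975

Sum over the intermediate state after 1 purchase:
P = P(Brand C→Brand E)·P(Brand E→Brand C) + P(Brand C→Brand B)·P(Brand B→Brand C) + P(Brand C→Brand C)·P(Brand C→Brand C)
  = 0.35×0.5 + 0.4×0.4 + 0.25×0.25
  = 0.1750 + 0.1600 + 0.0625 = 0.3975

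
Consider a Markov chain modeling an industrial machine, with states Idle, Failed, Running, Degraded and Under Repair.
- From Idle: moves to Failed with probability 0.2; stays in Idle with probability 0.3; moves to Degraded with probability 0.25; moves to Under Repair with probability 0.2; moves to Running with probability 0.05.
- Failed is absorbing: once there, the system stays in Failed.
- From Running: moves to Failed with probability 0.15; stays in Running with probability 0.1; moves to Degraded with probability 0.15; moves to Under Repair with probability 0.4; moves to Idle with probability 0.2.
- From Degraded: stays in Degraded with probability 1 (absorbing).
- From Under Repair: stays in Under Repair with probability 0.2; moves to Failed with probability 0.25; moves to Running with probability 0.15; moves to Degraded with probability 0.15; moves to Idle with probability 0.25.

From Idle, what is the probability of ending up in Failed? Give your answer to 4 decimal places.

Let h(s) be the probability of absorption at Failed starting from transient state s. Then h(Failed) = 1 and h(Degraded) = 0. By first-step analysis:
h(Idle) = 0.3·h(Idle) + 0.2·1 + 0.05·h(Running) + 0.25·0 + 0.2·h(Under Repair)
h(Running) = 0.2·h(Idle) + 0.15·1 + 0.1·h(Running) + 0.15·0 + 0.4·h(Under Repair)
h(Under Repair) = 0.25·h(Idle) + 0.25·1 + 0.15·h(Running) + 0.15·0 + 0.2·h(Under Repair)
Solving: h(Idle) = 0.4837, h(Running) = 0.5239, h(Under Repair) = 0.5619.
Starting from Idle, the probability is 0.4837.

0.4837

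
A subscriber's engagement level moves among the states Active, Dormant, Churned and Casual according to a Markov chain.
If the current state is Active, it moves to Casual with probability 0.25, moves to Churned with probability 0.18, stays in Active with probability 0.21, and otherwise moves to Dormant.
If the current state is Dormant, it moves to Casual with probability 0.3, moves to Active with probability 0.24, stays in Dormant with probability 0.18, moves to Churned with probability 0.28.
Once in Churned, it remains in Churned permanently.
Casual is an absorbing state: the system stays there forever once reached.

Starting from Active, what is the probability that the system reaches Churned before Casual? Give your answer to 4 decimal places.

Let h(s) be the probability of absorption at Churned starting from transient state s. Then h(Churned) = 1 and h(Casual) = 0. By first-step analysis:
h(Active) = 0.21·h(Active) + 0.36·h(Dormant) + 0.18·1 + 0.25·0
h(Dormant) = 0.24·h(Active) + 0.18·h(Dormant) + 0.28·1 + 0.3·0
Solving: h(Active) = 0.4425, h(Dormant) = 0.4710.
Starting from Active, the probability is 0.4425.

0.4425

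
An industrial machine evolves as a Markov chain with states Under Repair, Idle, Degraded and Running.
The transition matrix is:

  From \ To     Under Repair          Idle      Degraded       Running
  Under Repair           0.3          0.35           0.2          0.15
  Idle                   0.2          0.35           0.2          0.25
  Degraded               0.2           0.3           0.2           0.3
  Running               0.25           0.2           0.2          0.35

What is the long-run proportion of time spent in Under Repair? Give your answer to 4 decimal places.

0.2368

Let the stationary distribution be π with π = πP and π_1 + π_2 + π_3 + π_4 = 1.
π_1 = 0.3·π_1 + 0.2·π_2 + 0.2·π_3 + 0.25·π_4
π_2 = 0.35·π_1 + 0.35·π_2 + 0.3·π_3 + 0.2·π_4
π_3 = 0.2·π_1 + 0.2·π_2 + 0.2·π_3 + 0.2·π_4
Solving with the normalization constraint gives π = (0.2368, 0.3006, 0.2000, 0.2626).
So the stationary probability of Under Repair is 0.2368.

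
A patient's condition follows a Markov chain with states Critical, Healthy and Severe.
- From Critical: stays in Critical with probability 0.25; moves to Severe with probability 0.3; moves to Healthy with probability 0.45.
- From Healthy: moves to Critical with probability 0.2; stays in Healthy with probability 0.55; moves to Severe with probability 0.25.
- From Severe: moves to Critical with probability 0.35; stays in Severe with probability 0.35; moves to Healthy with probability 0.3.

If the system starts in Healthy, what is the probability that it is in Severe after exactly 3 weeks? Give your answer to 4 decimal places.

0.2909

Propagate the distribution vector 3 weeks from Healthy.
After 0 weeks: (0.0000, 1.0000, 0.0000)
After 1 week: (0.2000, 0.5500, 0.2500)
After 2 weeks: (0.2475, 0.4675, 0.2850)
After 3 weeks: (0.2551, 0.4540, 0.2909)
P(in Severe after 3 weeks) = 0.2909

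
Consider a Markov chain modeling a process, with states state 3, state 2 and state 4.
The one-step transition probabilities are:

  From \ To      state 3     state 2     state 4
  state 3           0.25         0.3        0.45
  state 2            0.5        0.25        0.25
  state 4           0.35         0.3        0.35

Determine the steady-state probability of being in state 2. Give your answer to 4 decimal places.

Let the stationary distribution be π with π = πP and π_1 + π_2 + π_3 = 1.
π_1 = 0.25·π_1 + 0.5·π_2 + 0.35·π_3
π_2 = 0.3·π_1 + 0.25·π_2 + 0.3·π_3
Solving with the normalization constraint gives π = (0.3571, 0.2857, 0.3571).
So the stationary probability of state 2 is 0.2857.

0.2857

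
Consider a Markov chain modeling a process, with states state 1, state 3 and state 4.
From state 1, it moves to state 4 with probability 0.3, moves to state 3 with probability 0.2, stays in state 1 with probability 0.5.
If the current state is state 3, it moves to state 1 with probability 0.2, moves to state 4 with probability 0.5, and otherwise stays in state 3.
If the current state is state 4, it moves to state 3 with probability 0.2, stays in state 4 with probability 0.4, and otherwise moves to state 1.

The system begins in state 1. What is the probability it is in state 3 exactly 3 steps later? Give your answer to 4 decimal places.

0.2220

Propagate the distribution vector 3 steps from state 1.
After 0 steps: (1.0000, 0.0000, 0.0000)
After 1 step: (0.5000, 0.2000, 0.3000)
After 2 steps: (0.4100, 0.2200, 0.3700)
After 3 steps: (0.3970, 0.2220, 0.3810)
P(in state 3 after 3 steps) = 0.2220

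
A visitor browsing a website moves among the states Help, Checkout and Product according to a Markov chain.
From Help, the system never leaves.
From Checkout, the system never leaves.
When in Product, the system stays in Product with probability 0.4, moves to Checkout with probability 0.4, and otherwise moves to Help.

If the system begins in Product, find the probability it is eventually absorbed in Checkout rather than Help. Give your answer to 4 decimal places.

0.6667

Let h(s) be the probability of absorption at Checkout starting from transient state s. Then h(Checkout) = 1 and h(Help) = 0. By first-step analysis:
h(Product) = 0.2·0 + 0.4·1 + 0.4·h(Product)
Solving: h(Product) = 0.6667.
Starting from Product, the probability is 0.6667.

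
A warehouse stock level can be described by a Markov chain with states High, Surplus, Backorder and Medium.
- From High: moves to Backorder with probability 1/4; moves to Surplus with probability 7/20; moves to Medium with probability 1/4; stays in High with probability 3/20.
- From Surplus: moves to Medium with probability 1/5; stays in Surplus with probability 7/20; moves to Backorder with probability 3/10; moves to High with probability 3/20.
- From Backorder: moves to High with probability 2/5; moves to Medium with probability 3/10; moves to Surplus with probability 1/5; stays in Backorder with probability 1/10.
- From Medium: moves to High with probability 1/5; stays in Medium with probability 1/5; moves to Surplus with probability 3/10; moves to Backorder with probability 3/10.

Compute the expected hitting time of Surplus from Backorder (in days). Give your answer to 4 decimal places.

3.7346

Let t(s) be the expected number of days to first reach Surplus from state s, with t(Surplus) = 0. Conditioning on the first day:
t(High) = 1 + 0.15·t(High) + 0.25·t(Backorder) + 0.25·t(Medium)
t(Backorder) = 1 + 0.4·t(High) + 0.1·t(Backorder) + 0.3·t(Medium)
t(Medium) = 1 + 0.2·t(High) + 0.3·t(Backorder) + 0.2·t(Medium)
Solving: t(High) = 3.2969, t(Backorder) = 3.7346, t(Medium) = 3.4747.
Expected days from Backorder to Surplus: 3.7346.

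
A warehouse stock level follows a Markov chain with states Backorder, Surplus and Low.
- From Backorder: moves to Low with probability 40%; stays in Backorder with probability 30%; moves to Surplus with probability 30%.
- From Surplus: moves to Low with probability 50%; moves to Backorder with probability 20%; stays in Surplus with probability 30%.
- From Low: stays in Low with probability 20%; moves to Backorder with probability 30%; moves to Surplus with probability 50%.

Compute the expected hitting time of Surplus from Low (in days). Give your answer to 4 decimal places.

Let t(s) be the expected number of days to first reach Surplus from state s, with t(Surplus) = 0. Conditioning on the first day:
t(Backorder) = 1 + 0.3·t(Backorder) + 0.4·t(Low)
t(Low) = 1 + 0.3·t(Backorder) + 0.2·t(Low)
Solving: t(Backorder) = 2.7273, t(Low) = 2.2727.
Expected days from Low to Surplus: 2.2727.

2.2727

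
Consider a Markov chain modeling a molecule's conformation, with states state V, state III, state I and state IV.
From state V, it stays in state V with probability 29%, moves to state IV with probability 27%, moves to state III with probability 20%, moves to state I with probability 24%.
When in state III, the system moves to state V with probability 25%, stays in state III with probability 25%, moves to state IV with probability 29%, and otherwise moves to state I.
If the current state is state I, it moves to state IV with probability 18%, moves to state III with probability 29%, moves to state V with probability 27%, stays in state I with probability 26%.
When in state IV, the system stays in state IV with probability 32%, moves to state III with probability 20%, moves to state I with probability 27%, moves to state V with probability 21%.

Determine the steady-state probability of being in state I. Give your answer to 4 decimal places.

Let the stationary distribution be π with π = πP and π_1 + π_2 + π_3 + π_4 = 1.
π_1 = 0.29·π_1 + 0.25·π_2 + 0.27·π_3 + 0.21·π_4
π_2 = 0.2·π_1 + 0.25·π_2 + 0.29·π_3 + 0.2·π_4
π_3 = 0.24·π_1 + 0.21·π_2 + 0.26·π_3 + 0.27·π_4
Solving with the normalization constraint gives π = (0.2545, 0.2338, 0.2459, 0.2658).
So the stationary probability of state I is 0.2459.

0.2459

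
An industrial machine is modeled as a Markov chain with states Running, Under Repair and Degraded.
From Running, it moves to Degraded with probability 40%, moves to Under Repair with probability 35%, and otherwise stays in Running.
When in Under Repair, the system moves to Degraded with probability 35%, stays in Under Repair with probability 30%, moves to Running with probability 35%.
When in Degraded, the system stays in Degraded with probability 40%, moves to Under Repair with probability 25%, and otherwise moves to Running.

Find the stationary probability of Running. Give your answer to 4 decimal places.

0.3182

Let the stationary distribution be π with π = πP and π_1 + π_2 + π_3 = 1.
π_1 = 0.25·π_1 + 0.35·π_2 + 0.35·π_3
π_2 = 0.35·π_1 + 0.3·π_2 + 0.25·π_3
Solving with the normalization constraint gives π = (0.3182, 0.2967, 0.3852).
So the stationary probability of Running is 0.3182.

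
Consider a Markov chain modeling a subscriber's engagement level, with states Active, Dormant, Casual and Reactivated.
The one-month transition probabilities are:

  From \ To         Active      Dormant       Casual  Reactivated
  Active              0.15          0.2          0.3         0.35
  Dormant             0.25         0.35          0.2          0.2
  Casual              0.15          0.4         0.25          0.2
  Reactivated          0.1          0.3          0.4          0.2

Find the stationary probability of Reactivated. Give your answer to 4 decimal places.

Let the stationary distribution be π with π = πP and π_1 + π_2 + π_3 + π_4 = 1.
π_1 = 0.15·π_1 + 0.25·π_2 + 0.15·π_3 + 0.1·π_4
π_2 = 0.2·π_1 + 0.35·π_2 + 0.4·π_3 + 0.3·π_4
π_3 = 0.3·π_1 + 0.2·π_2 + 0.25·π_3 + 0.4·π_4
Solving with the normalization constraint gives π = (0.1714, 0.3268, 0.2761, 0.2257).
So the stationary probability of Reactivated is 0.2257.

0.2257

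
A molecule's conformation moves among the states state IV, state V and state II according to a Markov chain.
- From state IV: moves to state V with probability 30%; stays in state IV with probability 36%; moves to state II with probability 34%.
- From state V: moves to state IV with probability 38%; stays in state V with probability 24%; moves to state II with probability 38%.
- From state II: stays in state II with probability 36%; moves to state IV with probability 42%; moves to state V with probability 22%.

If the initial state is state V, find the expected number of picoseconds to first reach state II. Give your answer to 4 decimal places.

Let t(s) be the expected number of picoseconds to first reach state II from state s, with t(state II) = 0. Conditioning on the first picosecond:
t(state IV) = 1 + 0.36·t(state IV) + 0.3·t(state V)
t(state V) = 1 + 0.38·t(state IV) + 0.24·t(state V)
Solving: t(state IV) = 2.8464, t(state V) = 2.7390.
Expected picoseconds from state V to state II: 2.7390.

2.7390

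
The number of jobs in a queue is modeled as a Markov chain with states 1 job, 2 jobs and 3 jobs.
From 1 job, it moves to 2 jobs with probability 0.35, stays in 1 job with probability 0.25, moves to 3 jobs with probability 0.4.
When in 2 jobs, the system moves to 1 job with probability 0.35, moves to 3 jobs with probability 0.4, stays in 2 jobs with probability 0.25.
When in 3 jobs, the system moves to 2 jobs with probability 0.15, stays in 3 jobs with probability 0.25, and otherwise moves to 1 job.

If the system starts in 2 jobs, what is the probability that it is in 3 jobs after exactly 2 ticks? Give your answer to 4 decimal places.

0.3400

Sum over the intermediate state after 1 tick:
P = P(2 jobs→1 job)·P(1 job→3 jobs) + P(2 jobs→2 jobs)·P(2 jobs→3 jobs) + P(2 jobs→3 jobs)·P(3 jobs→3 jobs)
  = 0.35×0.4 + 0.25×0.4 + 0.4×0.25
  = 0.1400 + 0.1000 + 0.1000 = 0.3400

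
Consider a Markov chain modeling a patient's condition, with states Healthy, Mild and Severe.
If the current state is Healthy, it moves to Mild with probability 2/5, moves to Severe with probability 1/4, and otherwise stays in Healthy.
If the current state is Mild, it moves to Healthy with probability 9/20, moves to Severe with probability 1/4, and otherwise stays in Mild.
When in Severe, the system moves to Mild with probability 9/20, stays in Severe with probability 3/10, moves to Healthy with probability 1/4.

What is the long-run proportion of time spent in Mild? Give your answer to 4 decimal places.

Let the stationary distribution be π with π = πP and π_1 + π_2 + π_3 = 1.
π_1 = 0.35·π_1 + 0.45·π_2 + 0.25·π_3
π_2 = 0.4·π_1 + 0.3·π_2 + 0.45·π_3
Solving with the normalization constraint gives π = (0.3612, 0.3756, 0.2632).
So the stationary probability of Mild is 0.3756.

0.3756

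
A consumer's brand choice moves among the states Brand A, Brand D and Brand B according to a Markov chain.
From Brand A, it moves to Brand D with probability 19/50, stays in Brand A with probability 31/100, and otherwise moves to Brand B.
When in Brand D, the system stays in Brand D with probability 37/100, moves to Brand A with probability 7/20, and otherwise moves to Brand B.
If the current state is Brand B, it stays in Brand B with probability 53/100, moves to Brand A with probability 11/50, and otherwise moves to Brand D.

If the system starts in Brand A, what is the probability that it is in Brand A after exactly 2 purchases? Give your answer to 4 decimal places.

0.2973

Sum over the intermediate state after 1 purchase:
P = P(Brand A→Brand A)·P(Brand A→Brand A) + P(Brand A→Brand D)·P(Brand D→Brand A) + P(Brand A→Brand B)·P(Brand B→Brand A)
  = 0.31×0.31 + 0.38×0.35 + 0.31×0.22
  = 0.0961 + 0.1330 + 0.0682 = 0.2973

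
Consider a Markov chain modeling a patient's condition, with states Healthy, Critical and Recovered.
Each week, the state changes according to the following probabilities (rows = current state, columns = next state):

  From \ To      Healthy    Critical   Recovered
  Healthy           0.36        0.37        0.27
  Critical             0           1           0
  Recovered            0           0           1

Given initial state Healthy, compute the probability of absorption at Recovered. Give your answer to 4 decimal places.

0.4219

Let h(s) be the probability of absorption at Recovered starting from transient state s. Then h(Recovered) = 1 and h(Critical) = 0. By first-step analysis:
h(Healthy) = 0.36·h(Healthy) + 0.37·0 + 0.27·1
Solving: h(Healthy) = 0.4219.
Starting from Healthy, the probability is 0.4219.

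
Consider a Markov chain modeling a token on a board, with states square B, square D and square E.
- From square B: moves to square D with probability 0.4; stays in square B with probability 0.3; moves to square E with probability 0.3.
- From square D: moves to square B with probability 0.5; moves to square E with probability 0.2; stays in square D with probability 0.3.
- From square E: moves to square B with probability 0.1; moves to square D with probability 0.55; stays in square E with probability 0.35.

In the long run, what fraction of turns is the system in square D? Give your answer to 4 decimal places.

Let the stationary distribution be π with π = πP and π_1 + π_2 + π_3 = 1.
π_1 = 0.3·π_1 + 0.5·π_2 + 0.1·π_3
π_2 = 0.4·π_1 + 0.3·π_2 + 0.55·π_3
Solving with the normalization constraint gives π = (0.3255, 0.4009, 0.2736).
So the stationary probability of square D is 0.4009.

0.4009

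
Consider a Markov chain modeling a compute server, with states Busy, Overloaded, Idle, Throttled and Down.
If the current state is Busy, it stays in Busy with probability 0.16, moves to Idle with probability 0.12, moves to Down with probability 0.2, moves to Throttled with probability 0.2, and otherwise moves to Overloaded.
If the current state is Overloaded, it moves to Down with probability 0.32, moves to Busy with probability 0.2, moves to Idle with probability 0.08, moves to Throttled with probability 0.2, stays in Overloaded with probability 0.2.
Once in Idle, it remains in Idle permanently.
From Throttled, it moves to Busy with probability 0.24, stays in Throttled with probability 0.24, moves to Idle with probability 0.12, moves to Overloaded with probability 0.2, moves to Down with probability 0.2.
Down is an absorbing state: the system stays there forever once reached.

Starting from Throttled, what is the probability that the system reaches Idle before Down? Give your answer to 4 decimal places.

0.3283

Let h(s) be the probability of absorption at Idle starting from transient state s. Then h(Idle) = 1 and h(Down) = 0. By first-step analysis:
h(Busy) = 0.16·h(Busy) + 0.32·h(Overloaded) + 0.12·1 + 0.2·h(Throttled) + 0.2·0
h(Overloaded) = 0.2·h(Busy) + 0.2·h(Overloaded) + 0.08·1 + 0.2·h(Throttled) + 0.32·0
h(Throttled) = 0.24·h(Busy) + 0.2·h(Overloaded) + 0.12·1 + 0.24·h(Throttled) + 0.2·0
Solving: h(Busy) = 0.3209, h(Overloaded) = 0.2623, h(Throttled) = 0.3283.
Starting from Throttled, the probability is 0.3283.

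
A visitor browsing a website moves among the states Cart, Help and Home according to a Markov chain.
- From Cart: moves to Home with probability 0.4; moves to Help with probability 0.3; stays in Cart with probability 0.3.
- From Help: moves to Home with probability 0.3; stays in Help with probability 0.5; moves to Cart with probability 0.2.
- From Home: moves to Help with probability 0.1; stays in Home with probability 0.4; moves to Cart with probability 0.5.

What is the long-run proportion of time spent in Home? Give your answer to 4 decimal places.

Let the stationary distribution be π with π = πP and π_1 + π_2 + π_3 = 1.
π_1 = 0.3·π_1 + 0.2·π_2 + 0.5·π_3
π_2 = 0.3·π_1 + 0.5·π_2 + 0.1·π_3
Solving with the normalization constraint gives π = (0.3462, 0.2821, 0.3718).
So the stationary probability of Home is 0.3718.

0.3718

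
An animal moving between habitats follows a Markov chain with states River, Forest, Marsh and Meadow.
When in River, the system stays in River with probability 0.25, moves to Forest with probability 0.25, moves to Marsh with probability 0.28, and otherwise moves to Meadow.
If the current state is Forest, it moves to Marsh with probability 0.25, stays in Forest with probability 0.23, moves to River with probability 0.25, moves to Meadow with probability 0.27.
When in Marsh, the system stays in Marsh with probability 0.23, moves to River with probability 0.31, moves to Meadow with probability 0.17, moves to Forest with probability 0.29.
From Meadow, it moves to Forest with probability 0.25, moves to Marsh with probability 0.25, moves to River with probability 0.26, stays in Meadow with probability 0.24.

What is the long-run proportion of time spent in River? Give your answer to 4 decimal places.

0.2674

Let the stationary distribution be π with π = πP and π_1 + π_2 + π_3 + π_4 = 1.
π_1 = 0.25·π_1 + 0.25·π_2 + 0.31·π_3 + 0.26·π_4
π_2 = 0.25·π_1 + 0.23·π_2 + 0.29·π_3 + 0.25·π_4
π_3 = 0.28·π_1 + 0.25·π_2 + 0.23·π_3 + 0.25·π_4
Solving with the normalization constraint gives π = (0.2674, 0.2550, 0.2530, 0.2246).
So the stationary probability of River is 0.2674.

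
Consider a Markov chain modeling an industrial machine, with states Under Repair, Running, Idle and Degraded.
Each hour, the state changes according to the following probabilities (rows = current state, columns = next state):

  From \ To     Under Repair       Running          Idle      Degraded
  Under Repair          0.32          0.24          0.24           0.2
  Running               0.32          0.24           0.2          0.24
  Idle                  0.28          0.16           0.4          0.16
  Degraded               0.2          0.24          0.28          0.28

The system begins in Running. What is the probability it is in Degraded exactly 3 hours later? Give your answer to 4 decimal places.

0.2157

Propagate the distribution vector 3 hours from Running.
After 0 hours: (0.0000, 1.0000, 0.0000, 0.0000)
After 1 hour: (0.3200, 0.2400, 0.2000, 0.2400)
After 2 hours: (0.2832, 0.2240, 0.2720, 0.2208)
After 3 hours: (0.2826, 0.2182, 0.2834, 0.2157)
P(in Degraded after 3 hours) = 0.2157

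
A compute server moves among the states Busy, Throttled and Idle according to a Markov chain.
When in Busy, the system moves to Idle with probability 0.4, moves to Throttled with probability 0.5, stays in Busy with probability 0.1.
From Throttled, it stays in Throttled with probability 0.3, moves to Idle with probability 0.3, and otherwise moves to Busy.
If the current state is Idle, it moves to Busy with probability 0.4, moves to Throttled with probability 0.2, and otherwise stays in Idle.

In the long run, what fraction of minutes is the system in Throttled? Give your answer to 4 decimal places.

0.3248

Let the stationary distribution be π with π = πP and π_1 + π_2 + π_3 = 1.
π_1 = 0.1·π_1 + 0.4·π_2 + 0.4·π_3
π_2 = 0.5·π_1 + 0.3·π_2 + 0.2·π_3
Solving with the normalization constraint gives π = (0.3077, 0.3248, 0.3675).
So the stationary probability of Throttled is 0.3248.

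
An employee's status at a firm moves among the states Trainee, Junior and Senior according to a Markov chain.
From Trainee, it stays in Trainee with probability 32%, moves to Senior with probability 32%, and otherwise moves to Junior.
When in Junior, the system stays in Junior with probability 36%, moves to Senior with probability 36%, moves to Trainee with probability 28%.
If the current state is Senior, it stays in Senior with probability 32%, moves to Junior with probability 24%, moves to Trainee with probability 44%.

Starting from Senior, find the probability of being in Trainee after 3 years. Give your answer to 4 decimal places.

0.3467

Propagate the distribution vector 3 years from Senior.
After 0 years: (0.0000, 0.0000, 1.0000)
After 1 year: (0.4400, 0.2400, 0.3200)
After 2 years: (0.3488, 0.3216, 0.3296)
After 3 years: (0.3467, 0.3204, 0.3329)
P(in Trainee after 3 years) = 0.3467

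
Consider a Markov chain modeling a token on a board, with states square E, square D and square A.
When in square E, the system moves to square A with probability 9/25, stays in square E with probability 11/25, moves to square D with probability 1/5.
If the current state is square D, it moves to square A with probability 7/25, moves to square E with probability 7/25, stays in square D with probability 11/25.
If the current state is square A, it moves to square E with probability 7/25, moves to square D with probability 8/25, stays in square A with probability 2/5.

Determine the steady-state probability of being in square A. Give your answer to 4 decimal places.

0.3485

Let the stationary distribution be π with π = πP and π_1 + π_2 + π_3 = 1.
π_1 = 0.44·π_1 + 0.28·π_2 + 0.28·π_3
π_2 = 0.2·π_1 + 0.44·π_2 + 0.32·π_3
Solving with the normalization constraint gives π = (0.3333, 0.3182, 0.3485).
So the stationary probability of square A is 0.3485.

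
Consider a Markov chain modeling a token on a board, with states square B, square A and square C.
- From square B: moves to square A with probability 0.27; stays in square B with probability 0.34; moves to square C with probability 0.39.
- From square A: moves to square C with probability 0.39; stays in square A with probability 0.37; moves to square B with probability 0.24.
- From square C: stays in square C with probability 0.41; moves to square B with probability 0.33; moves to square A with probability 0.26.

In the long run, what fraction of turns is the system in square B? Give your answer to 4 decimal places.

Let the stationary distribution be π with π = πP and π_1 + π_2 + π_3 = 1.
π_1 = 0.34·π_1 + 0.24·π_2 + 0.33·π_3
π_2 = 0.27·π_1 + 0.37·π_2 + 0.26·π_3
Solving with the normalization constraint gives π = (0.3065, 0.2956, 0.3980).
So the stationary probability of square B is 0.3065.

0.3065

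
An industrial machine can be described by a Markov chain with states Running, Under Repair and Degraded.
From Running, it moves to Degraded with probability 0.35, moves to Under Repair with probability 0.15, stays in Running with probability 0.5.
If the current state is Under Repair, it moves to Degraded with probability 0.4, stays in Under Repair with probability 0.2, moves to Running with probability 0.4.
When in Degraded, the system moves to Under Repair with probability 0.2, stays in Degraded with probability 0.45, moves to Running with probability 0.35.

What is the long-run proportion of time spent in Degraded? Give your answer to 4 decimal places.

0.3988

Let the stationary distribution be π with π = πP and π_1 + π_2 + π_3 = 1.
π_1 = 0.5·π_1 + 0.4·π_2 + 0.35·π_3
π_2 = 0.15·π_1 + 0.2·π_2 + 0.2·π_3
Solving with the normalization constraint gives π = (0.4223, 0.1789, 0.3988).
So the stationary probability of Degraded is 0.3988.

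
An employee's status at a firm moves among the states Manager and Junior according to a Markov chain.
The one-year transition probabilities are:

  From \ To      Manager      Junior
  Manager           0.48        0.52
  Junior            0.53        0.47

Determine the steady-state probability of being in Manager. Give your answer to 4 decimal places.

Let the stationary distribution be π with π = πP and π_1 + π_2 = 1.
π_1 = 0.48·π_1 + 0.53·π_2
Solving with the normalization constraint gives π = (0.5048, 0.4952).
So the stationary probability of Manager is 0.5048.

0.5048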